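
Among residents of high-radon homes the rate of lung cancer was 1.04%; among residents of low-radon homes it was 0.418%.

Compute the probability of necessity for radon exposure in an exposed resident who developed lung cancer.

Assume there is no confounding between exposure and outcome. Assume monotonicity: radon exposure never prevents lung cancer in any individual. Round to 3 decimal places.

p₁ = 0.0104, p₀ = 0.00418.
Under exogeneity and monotonicity, PN = (p₁ − p₀) / p₁.
PN = (0.0104 − 0.00418) / 0.0104 = 0.00622 / 0.0104 ≈ 0.5981

PN ≈ 0.598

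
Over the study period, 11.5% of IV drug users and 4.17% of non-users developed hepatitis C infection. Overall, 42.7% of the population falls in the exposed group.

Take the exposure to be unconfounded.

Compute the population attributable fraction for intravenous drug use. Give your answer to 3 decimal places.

PAF ≈ 0.429

p₁ = 0.115, p₀ = 0.0417.
Overall risk P(Y=1) = π·p₁ + (1−π)·p₀ = 0.427×0.115 + 0.573×0.0417 = 0.072999.
Under exogeneity, PAF = [P(Y=1) − p₀] / P(Y=1).
PAF = (0.072999 − 0.0417) / 0.072999 ≈ 0.4288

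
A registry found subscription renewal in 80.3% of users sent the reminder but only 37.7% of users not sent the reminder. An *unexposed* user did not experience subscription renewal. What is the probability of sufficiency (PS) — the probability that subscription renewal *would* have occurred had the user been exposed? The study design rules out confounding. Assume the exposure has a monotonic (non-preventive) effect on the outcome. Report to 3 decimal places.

p₁ = 0.803, p₀ = 0.377.
Under exogeneity and monotonicity, PS = (p₁ − p₀) / (1 − p₀).
PS = (0.803 − 0.377) / (1 − 0.377) = 0.426 / 0.623 ≈ 0.6838

PS ≈ 0.684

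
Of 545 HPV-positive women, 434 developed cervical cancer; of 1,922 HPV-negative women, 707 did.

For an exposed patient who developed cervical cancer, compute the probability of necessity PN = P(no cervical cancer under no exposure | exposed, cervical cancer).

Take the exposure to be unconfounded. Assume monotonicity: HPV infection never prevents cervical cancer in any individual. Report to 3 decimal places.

PN ≈ 0.538

p₁ = P(outcome | exposed) = 434/545 = 0.79633
p₀ = P(outcome | unexposed) = 707/1922 = 0.36785
Under exogeneity and monotonicity, PN = (p₁ − p₀) / p₁.
PN = (0.79633 − 0.36785) / 0.79633 = 0.42848 / 0.79633 ≈ 0.5381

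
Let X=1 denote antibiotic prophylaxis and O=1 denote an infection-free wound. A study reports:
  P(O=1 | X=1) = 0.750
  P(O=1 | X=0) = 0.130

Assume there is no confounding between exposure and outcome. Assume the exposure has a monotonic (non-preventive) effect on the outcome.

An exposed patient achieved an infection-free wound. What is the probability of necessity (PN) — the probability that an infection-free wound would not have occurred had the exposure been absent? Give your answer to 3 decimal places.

Let p₁ = 0.75, p₀ = 0.13.
Under exogeneity and monotonicity, PN = (p₁ − p₀) / p₁.
PN = (0.75 − 0.13) / 0.75 = 0.62 / 0.75 ≈ 0.8267

PN ≈ 0.827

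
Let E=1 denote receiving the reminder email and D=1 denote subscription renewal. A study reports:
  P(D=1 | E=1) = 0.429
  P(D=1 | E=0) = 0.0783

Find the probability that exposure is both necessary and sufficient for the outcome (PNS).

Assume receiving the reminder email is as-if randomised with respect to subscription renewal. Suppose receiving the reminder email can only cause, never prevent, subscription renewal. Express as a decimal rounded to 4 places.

PNS ≈ 0.3507

Let p₁ = 0.429, p₀ = 0.0783.
Under exogeneity and monotonicity, PNS = p₁ − p₀.
PNS = 0.429 − 0.0783 = 0.3507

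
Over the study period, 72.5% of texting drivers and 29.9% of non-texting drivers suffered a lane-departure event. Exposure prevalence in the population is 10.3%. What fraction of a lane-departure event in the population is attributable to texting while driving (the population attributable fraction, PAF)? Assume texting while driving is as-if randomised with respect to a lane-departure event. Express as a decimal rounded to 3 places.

p₁ = 0.725, p₀ = 0.299.
Overall risk P(Y=1) = π·p₁ + (1−π)·p₀ = 0.103×0.725 + 0.897×0.299 = 0.34288.
Under exogeneity, PAF = [P(Y=1) − p₀] / P(Y=1).
PAF = (0.34288 − 0.299) / 0.34288 ≈ 0.1280

PAF ≈ 0.128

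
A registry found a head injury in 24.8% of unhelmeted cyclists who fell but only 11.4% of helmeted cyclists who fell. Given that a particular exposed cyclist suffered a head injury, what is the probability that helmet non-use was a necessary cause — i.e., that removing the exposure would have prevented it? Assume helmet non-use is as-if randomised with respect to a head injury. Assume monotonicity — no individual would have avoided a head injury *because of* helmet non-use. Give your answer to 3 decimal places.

p₁ = 0.248, p₀ = 0.114.
Under exogeneity and monotonicity, PN = (p₁ − p₀) / p₁.
PN = (0.248 − 0.114) / 0.248 = 0.134 / 0.248 ≈ 0.5403

PN ≈ 0.540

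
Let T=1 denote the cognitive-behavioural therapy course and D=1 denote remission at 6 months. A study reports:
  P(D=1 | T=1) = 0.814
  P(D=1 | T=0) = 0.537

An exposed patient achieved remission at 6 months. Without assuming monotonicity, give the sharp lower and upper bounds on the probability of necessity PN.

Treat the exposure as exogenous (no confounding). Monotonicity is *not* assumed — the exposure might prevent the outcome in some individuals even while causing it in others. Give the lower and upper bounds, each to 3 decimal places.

Let p₁ = 0.814, p₀ = 0.537.
Under exogeneity alone the bounds on PN are max{0,(p₁−p₀)/p₁} ≤ PN ≤ min{1,(1−p₀)/p₁}.
  lower = (p₁ − p₀)/p₁ = 0.277 / 0.814 ≈ 0.3403
  upper = min{1, (1 − p₀)/p₁} = 0.463 / 0.814 ≈ 0.5688

0.340 ≤ PN ≤ 0.569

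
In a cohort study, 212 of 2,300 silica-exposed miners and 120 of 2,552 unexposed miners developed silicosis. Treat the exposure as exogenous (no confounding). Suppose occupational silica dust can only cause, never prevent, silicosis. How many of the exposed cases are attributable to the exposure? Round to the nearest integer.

p₁ = P(outcome | exposed) = 212/2300 = 0.092174
p₀ = P(outcome | unexposed) = 120/2552 = 0.047022
PN = (p₁ − p₀)/p₁ = (0.092174 − 0.047022) / 0.092174 ≈ 0.48986.
Attributable cases ≈ PN × (exposed cases) = 0.48986 × 212 ≈ 103.85.

about 104 cases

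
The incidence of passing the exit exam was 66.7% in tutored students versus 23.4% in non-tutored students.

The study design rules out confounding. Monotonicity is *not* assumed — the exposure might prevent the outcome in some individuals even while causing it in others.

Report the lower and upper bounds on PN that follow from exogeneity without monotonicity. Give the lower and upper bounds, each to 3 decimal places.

0.649 ≤ PN ≤ 1.000

p₁ = 0.667, p₀ = 0.234.
Under exogeneity alone the bounds on PN are max{0,(p₁−p₀)/p₁} ≤ PN ≤ min{1,(1−p₀)/p₁}.
  lower = (p₁ − p₀)/p₁ = 0.433 / 0.667 ≈ 0.6492
  upper = min{1, (1 − p₀)/p₁} = 0.766 / 0.667 ≈ 1.1484 → capped at 1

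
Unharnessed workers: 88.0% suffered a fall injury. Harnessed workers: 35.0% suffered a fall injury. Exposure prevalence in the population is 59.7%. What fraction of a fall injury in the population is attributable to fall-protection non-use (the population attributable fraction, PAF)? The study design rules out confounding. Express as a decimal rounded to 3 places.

p₁ = 0.88, p₀ = 0.35.
Overall risk P(Y=1) = π·p₁ + (1−π)·p₀ = 0.597×0.88 + 0.403×0.35 = 0.66641.
Under exogeneity, PAF = [P(Y=1) − p₀] / P(Y=1).
PAF = (0.66641 − 0.35) / 0.66641 ≈ 0.4748

PAF ≈ 0.475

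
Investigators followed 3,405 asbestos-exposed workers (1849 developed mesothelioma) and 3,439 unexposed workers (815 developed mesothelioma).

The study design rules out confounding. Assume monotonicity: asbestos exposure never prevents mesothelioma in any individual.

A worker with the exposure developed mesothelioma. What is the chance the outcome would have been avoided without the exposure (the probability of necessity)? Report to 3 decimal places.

PN ≈ 0.564

p₁ = P(outcome | exposed) = 1849/3405 = 0.54302
p₀ = P(outcome | unexposed) = 815/3439 = 0.23699
Under exogeneity and monotonicity, PN = (p₁ − p₀) / p₁.
PN = (0.54302 − 0.23699) / 0.54302 = 0.30604 / 0.54302 ≈ 0.5636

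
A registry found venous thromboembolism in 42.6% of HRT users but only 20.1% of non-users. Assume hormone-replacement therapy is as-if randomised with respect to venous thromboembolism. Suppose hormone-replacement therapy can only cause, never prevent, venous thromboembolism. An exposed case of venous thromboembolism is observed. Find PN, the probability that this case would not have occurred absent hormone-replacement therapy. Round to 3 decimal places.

PN ≈ 0.528

p₁ = 0.426, p₀ = 0.201.
Under exogeneity and monotonicity, PN = (p₁ − p₀) / p₁.
PN = (0.426 − 0.201) / 0.426 = 0.225 / 0.426 ≈ 0.5282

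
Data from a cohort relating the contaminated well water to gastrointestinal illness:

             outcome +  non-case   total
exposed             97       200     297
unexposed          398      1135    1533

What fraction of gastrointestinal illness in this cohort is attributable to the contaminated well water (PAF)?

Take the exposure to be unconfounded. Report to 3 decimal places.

p₁ = P(outcome | exposed) = 97/297 = 0.3266
p₀ = P(outcome | unexposed) = 398/1533 = 0.25962
Exposure prevalence π = 297/1830 = 0.1623; overall risk P(Y=1) = 0.27049.
Under exogeneity, PAF = [P(Y=1) − p₀]/P(Y=1).
PAF = (0.27049 − 0.25962) / 0.27049 ≈ 0.0402

PAF ≈ 0.040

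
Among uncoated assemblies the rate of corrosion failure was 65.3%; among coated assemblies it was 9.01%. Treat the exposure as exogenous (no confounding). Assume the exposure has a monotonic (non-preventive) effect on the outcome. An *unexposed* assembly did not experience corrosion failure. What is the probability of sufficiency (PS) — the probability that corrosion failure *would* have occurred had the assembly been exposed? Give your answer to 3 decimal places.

p₁ = 0.653, p₀ = 0.0901.
Under exogeneity and monotonicity, PS = (p₁ − p₀) / (1 − p₀).
PS = (0.653 − 0.0901) / (1 − 0.0901) = 0.5629 / 0.9099 ≈ 0.6186

PS ≈ 0.619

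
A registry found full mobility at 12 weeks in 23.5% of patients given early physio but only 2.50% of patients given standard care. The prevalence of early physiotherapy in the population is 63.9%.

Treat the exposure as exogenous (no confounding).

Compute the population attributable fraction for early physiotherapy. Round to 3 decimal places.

PAF ≈ 0.843

p₁ = 0.235, p₀ = 0.025.
Overall risk P(Y=1) = π·p₁ + (1−π)·p₀ = 0.639×0.235 + 0.361×0.025 = 0.15919.
Under exogeneity, PAF = [P(Y=1) − p₀] / P(Y=1).
PAF = (0.15919 − 0.025) / 0.15919 ≈ 0.8430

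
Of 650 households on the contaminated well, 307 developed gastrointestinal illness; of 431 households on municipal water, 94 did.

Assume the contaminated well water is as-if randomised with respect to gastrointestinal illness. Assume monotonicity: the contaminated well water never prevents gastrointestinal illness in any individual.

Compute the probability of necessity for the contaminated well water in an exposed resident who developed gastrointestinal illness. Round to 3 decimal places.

p₁ = P(outcome | exposed) = 307/650 = 0.47231
p₀ = P(outcome | unexposed) = 94/431 = 0.2181
Under exogeneity and monotonicity, PN = (p₁ − p₀) / p₁.
PN = (0.47231 − 0.2181) / 0.47231 = 0.25421 / 0.47231 ≈ 0.5382

PN ≈ 0.538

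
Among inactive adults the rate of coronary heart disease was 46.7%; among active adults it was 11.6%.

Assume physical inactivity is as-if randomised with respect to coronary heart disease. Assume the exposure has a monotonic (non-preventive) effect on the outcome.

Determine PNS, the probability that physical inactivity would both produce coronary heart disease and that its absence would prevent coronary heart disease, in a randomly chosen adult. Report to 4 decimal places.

PNS ≈ 0.3510

p₁ = 0.467, p₀ = 0.116.
Under exogeneity and monotonicity, PNS = p₁ − p₀.
PNS = 0.467 − 0.116 = 0.351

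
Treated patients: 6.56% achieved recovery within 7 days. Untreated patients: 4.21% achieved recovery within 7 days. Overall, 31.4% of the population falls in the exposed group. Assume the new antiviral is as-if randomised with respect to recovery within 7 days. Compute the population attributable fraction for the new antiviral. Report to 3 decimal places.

p₁ = 0.0656, p₀ = 0.0421.
Overall risk P(Y=1) = π·p₁ + (1−π)·p₀ = 0.314×0.0656 + 0.686×0.0421 = 0.049479.
Under exogeneity, PAF = [P(Y=1) − p₀] / P(Y=1).
PAF = (0.049479 − 0.0421) / 0.049479 ≈ 0.1491

PAF ≈ 0.149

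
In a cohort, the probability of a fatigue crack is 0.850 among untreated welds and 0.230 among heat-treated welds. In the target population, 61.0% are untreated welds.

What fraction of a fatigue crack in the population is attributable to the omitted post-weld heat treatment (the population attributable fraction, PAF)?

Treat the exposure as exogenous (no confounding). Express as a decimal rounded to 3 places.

PAF ≈ 0.622

Let p₁ = 0.85, p₀ = 0.23.
Overall risk P(Y=1) = π·p₁ + (1−π)·p₀ = 0.61×0.85 + 0.39×0.23 = 0.6082.
Under exogeneity, PAF = [P(Y=1) − p₀] / P(Y=1).
PAF = (0.6082 − 0.23) / 0.6082 ≈ 0.6218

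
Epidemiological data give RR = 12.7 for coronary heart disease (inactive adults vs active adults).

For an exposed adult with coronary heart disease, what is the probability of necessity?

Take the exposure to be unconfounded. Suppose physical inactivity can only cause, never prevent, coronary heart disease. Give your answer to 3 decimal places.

PN ≈ 0.921

Under exogeneity and monotonicity, PN = (RR − 1) / RR = 1 − 1/RR.
PN = (12.7 − 1) / 12.7 = 11.7 / 12.7 ≈ 0.9213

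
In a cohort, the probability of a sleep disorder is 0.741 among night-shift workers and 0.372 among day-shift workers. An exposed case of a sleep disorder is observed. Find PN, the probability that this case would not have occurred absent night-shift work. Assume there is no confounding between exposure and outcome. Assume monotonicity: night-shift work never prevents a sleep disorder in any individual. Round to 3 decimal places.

Let p₁ = 0.741, p₀ = 0.372.
Under exogeneity and monotonicity, PN = (p₁ − p₀) / p₁.
PN = (0.741 − 0.372) / 0.741 = 0.369 / 0.741 ≈ 0.4980

PN ≈ 0.498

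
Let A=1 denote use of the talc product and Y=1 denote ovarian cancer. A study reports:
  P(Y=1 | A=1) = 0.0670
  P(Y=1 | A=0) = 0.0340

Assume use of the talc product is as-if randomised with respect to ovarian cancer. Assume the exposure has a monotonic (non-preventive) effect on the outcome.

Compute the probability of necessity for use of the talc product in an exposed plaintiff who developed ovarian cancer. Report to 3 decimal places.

PN ≈ 0.493

Let p₁ = 0.067, p₀ = 0.034.
Under exogeneity and monotonicity, PN = (p₁ − p₀) / p₁.
PN = (0.067 − 0.034) / 0.067 = 0.033 / 0.067 ≈ 0.4925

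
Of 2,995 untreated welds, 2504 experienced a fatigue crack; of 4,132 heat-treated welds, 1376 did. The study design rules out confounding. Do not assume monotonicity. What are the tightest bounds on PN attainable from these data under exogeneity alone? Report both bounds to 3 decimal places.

p₁ = P(outcome | exposed) = 2504/2995 = 0.83606
p₀ = P(outcome | unexposed) = 1376/4132 = 0.33301
Under exogeneity alone the bounds on PN are max{0,(p₁−p₀)/p₁} ≤ PN ≤ min{1,(1−p₀)/p₁}.
  lower = (p₁ − p₀)/p₁ = 0.50305 / 0.83606 ≈ 0.6017
  upper = min{1, (1 − p₀)/p₁} = 0.66699 / 0.83606 ≈ 0.7978

0.602 ≤ PN ≤ 0.798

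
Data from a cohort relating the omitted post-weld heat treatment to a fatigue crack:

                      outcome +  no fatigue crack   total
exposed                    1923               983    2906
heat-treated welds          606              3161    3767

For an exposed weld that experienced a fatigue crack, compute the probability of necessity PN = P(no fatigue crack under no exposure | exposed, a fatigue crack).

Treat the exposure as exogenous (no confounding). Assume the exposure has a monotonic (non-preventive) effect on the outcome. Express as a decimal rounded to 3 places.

p₁ = P(outcome | exposed) = 1923/2906 = 0.66173
p₀ = P(outcome | unexposed) = 606/3767 = 0.16087
Under exogeneity and monotonicity, PN = (p₁ − p₀)/p₁.
PN = (0.66173 − 0.16087) / 0.66173 ≈ 0.7569

PN ≈ 0.757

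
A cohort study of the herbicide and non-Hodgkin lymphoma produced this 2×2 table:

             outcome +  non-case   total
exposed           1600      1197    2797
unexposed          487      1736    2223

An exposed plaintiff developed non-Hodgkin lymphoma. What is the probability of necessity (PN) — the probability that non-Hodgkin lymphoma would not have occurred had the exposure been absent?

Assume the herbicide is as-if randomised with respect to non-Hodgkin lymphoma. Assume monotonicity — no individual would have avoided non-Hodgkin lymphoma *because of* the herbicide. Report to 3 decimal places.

p₁ = P(outcome | exposed) = 1600/2797 = 0.57204
p₀ = P(outcome | unexposed) = 487/2223 = 0.21907
Under exogeneity and monotonicity, PN = (p₁ − p₀) / p₁.
PN = (0.57204 − 0.21907) / 0.57204 = 0.35297 / 0.57204 ≈ 0.6170

PN ≈ 0.617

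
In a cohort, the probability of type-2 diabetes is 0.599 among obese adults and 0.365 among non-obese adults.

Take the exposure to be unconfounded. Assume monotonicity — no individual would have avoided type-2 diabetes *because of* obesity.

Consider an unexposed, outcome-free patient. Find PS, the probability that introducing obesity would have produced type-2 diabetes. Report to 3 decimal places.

PS ≈ 0.369

Let p₁ = 0.599, p₀ = 0.365.
Under exogeneity and monotonicity, PS = (p₁ − p₀) / (1 − p₀).
PS = (0.599 − 0.365) / (1 − 0.365) = 0.234 / 0.635 ≈ 0.3685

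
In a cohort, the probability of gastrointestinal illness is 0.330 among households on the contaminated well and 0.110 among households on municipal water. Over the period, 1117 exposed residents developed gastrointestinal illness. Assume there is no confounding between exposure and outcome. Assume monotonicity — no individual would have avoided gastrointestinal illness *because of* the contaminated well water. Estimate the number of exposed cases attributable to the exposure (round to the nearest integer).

about 745 cases

Let p₁ = 0.33, p₀ = 0.11.
PN = (p₁ − p₀)/p₁ = (0.33 − 0.11) / 0.33 ≈ 0.66667.
Attributable cases ≈ PN × (exposed cases) = 0.66667 × 1117 ≈ 744.67.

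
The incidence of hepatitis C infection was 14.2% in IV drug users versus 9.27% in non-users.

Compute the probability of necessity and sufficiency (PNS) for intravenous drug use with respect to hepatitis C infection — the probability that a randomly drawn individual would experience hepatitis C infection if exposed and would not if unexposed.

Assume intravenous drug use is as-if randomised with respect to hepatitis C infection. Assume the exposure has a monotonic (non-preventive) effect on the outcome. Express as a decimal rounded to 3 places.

p₁ = 0.142, p₀ = 0.0927.
Under exogeneity and monotonicity, PNS = p₁ − p₀.
PNS = 0.142 − 0.0927 = 0.0493

PNS ≈ 0.049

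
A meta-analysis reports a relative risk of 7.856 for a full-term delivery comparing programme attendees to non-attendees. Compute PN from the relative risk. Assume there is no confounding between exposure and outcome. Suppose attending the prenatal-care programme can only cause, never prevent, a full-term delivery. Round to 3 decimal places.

Under exogeneity and monotonicity, PN = (RR − 1) / RR = 1 − 1/RR.
PN = (7.856 − 1) / 7.856 = 6.856 / 7.856 ≈ 0.8727

PN ≈ 0.873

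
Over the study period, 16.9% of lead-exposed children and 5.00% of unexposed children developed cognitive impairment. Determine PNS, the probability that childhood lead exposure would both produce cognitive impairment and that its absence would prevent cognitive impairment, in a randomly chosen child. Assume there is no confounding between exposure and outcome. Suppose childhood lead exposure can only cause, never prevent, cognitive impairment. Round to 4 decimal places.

PNS ≈ 0.1190

p₁ = 0.169, p₀ = 0.05.
Under exogeneity and monotonicity, PNS = p₁ − p₀.
PNS = 0.169 − 0.05 = 0.119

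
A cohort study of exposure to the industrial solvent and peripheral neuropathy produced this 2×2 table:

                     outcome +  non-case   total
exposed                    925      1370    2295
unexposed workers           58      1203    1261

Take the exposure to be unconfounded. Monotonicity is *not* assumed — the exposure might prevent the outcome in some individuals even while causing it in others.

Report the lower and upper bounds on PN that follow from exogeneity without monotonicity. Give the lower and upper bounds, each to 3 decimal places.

0.886 ≤ PN ≤ 1.000

p₁ = P(outcome | exposed) = 925/2295 = 0.40305
p₀ = P(outcome | unexposed) = 58/1261 = 0.045995
Under exogeneity alone the bounds on PN are max{0,(p₁−p₀)/p₁} ≤ PN ≤ min{1,(1−p₀)/p₁}.
  lower = (p₁ − p₀)/p₁ = 0.35705 / 0.40305 ≈ 0.8859
  upper = min{1, (1 − p₀)/p₁} = 0.954 / 0.40305 ≈ 2.3670 → capped at 1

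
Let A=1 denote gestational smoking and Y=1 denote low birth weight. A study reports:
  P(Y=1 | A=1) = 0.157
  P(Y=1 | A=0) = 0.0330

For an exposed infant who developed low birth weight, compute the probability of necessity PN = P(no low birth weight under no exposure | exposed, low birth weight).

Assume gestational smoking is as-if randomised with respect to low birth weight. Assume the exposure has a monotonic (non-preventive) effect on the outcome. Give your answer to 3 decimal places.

Let p₁ = 0.157, p₀ = 0.033.
Under exogeneity and monotonicity, PN = (p₁ − p₀) / p₁.
PN = (0.157 − 0.033) / 0.157 = 0.124 / 0.157 ≈ 0.7898

PN ≈ 0.790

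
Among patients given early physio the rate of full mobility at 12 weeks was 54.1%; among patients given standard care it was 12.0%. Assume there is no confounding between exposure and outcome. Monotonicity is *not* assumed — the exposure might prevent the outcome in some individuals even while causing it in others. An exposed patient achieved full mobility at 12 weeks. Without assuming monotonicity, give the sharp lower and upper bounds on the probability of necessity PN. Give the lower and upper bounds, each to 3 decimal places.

p₁ = 0.541, p₀ = 0.12.
Under exogeneity alone the bounds on PN are max{0,(p₁−p₀)/p₁} ≤ PN ≤ min{1,(1−p₀)/p₁}.
  lower = (p₁ − p₀)/p₁ = 0.421 / 0.541 ≈ 0.7782
  upper = min{1, (1 − p₀)/p₁} = 0.88 / 0.541 ≈ 1.6266 → capped at 1

0.778 ≤ PN ≤ 1.000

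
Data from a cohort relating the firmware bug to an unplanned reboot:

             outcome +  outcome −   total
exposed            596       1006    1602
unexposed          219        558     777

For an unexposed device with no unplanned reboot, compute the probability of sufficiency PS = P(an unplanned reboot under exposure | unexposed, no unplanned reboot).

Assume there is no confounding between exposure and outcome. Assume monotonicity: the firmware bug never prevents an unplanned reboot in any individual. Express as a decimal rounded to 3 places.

p₁ = P(outcome | exposed) = 596/1602 = 0.37203
p₀ = P(outcome | unexposed) = 219/777 = 0.28185
Under exogeneity and monotonicity, PS = (p₁ − p₀) / (1 − p₀).
PS = (0.37203 − 0.28185) / (1 − 0.28185) = 0.090182 / 0.71815 ≈ 0.1256

PS ≈ 0.126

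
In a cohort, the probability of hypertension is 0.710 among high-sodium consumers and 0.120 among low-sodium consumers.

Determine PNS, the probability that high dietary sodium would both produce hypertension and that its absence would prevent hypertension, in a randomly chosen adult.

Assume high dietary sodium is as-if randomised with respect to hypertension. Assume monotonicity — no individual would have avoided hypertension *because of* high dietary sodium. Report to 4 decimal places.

Let p₁ = 0.71, p₀ = 0.12.
Under exogeneity and monotonicity, PNS = p₁ − p₀.
PNS = 0.71 − 0.12 = 0.59

PNS ≈ 0.5900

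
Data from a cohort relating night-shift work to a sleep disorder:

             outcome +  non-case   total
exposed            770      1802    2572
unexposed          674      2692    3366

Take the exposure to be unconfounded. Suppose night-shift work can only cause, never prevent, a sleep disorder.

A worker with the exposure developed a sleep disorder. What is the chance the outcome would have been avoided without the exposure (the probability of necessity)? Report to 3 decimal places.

PN ≈ 0.331

p₁ = P(outcome | exposed) = 770/2572 = 0.29938
p₀ = P(outcome | unexposed) = 674/3366 = 0.20024
Under exogeneity and monotonicity, PN = (p₁ − p₀)/p₁.
PN = (0.29938 − 0.20024) / 0.29938 ≈ 0.3312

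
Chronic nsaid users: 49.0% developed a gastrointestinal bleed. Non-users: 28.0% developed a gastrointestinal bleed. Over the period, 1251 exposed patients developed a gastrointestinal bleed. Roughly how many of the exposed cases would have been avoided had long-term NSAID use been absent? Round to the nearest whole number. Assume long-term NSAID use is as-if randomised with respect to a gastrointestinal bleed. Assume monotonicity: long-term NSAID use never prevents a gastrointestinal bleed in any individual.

p₁ = 0.49, p₀ = 0.28.
PN = (p₁ − p₀)/p₁ = (0.49 − 0.28) / 0.49 ≈ 0.42857.
Attributable cases ≈ PN × (exposed cases) = 0.42857 × 1251 ≈ 536.14.

about 536 cases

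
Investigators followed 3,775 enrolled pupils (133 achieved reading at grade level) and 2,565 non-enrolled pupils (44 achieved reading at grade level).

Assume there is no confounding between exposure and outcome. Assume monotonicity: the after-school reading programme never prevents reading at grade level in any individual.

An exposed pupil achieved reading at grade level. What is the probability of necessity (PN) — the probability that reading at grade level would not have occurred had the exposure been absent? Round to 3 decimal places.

PN ≈ 0.513

p₁ = P(outcome | exposed) = 133/3775 = 0.035232
p₀ = P(outcome | unexposed) = 44/2565 = 0.017154
Under exogeneity and monotonicity, PN = (p₁ − p₀) / p₁.
PN = (0.035232 − 0.017154) / 0.035232 = 0.018078 / 0.035232 ≈ 0.5131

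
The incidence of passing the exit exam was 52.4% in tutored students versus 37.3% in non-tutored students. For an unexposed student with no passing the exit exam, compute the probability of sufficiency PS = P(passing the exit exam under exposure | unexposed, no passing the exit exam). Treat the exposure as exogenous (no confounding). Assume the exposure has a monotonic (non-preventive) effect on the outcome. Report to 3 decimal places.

PS ≈ 0.241

p₁ = 0.524, p₀ = 0.373.
Under exogeneity and monotonicity, PS = (p₁ − p₀) / (1 − p₀).
PS = (0.524 − 0.373) / (1 − 0.373) = 0.151 / 0.627 ≈ 0.2408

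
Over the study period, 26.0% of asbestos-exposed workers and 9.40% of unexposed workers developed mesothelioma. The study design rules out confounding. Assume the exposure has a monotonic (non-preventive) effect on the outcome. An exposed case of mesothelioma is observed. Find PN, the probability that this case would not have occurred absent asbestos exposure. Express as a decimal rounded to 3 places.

p₁ = 0.26, p₀ = 0.094.
Under exogeneity and monotonicity, PN = (p₁ − p₀) / p₁.
PN = (0.26 − 0.094) / 0.26 = 0.166 / 0.26 ≈ 0.6385

PN ≈ 0.638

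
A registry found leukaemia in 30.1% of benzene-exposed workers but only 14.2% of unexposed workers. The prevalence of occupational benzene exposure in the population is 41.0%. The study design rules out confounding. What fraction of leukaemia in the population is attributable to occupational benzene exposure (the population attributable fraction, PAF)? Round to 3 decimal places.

PAF ≈ 0.315

p₁ = 0.301, p₀ = 0.142.
Overall risk P(Y=1) = π·p₁ + (1−π)·p₀ = 0.41×0.301 + 0.59×0.142 = 0.20719.
Under exogeneity, PAF = [P(Y=1) − p₀] / P(Y=1).
PAF = (0.20719 − 0.142) / 0.20719 ≈ 0.3146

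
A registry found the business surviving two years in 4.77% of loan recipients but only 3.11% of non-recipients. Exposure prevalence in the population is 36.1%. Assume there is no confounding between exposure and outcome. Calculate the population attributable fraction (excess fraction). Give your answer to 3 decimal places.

PAF ≈ 0.162

p₁ = 0.0477, p₀ = 0.0311.
Overall risk P(Y=1) = π·p₁ + (1−π)·p₀ = 0.361×0.0477 + 0.639×0.0311 = 0.037093.
Under exogeneity, PAF = [P(Y=1) − p₀] / P(Y=1).
PAF = (0.037093 − 0.0311) / 0.037093 ≈ 0.1616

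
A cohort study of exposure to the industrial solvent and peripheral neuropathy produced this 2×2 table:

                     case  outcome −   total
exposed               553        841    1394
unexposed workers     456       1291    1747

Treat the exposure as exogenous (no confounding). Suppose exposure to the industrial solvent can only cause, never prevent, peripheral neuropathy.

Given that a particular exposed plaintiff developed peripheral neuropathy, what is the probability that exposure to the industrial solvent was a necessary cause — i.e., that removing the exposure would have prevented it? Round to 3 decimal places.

p₁ = P(outcome | exposed) = 553/1394 = 0.3967
p₀ = P(outcome | unexposed) = 456/1747 = 0.26102
Under exogeneity and monotonicity, PN = (p₁ − p₀)/p₁.
PN = (0.3967 − 0.26102) / 0.3967 ≈ 0.3420

PN ≈ 0.342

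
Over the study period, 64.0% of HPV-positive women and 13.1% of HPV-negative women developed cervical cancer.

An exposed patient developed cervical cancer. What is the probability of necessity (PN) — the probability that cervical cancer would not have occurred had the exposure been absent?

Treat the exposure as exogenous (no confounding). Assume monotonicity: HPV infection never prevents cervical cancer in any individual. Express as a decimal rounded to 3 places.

p₁ = 0.64, p₀ = 0.131.
Under exogeneity and monotonicity, PN = (p₁ − p₀) / p₁.
PN = (0.64 − 0.131) / 0.64 = 0.509 / 0.64 ≈ 0.7953

PN ≈ 0.795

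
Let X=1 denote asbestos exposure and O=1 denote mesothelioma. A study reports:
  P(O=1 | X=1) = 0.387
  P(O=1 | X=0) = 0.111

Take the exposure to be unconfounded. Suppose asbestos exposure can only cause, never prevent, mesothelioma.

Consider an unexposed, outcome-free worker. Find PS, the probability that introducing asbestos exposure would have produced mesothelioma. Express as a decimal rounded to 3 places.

PS ≈ 0.310

Let p₁ = 0.387, p₀ = 0.111.
Under exogeneity and monotonicity, PS = (p₁ − p₀) / (1 − p₀).
PS = (0.387 − 0.111) / (1 − 0.111) = 0.276 / 0.889 ≈ 0.3105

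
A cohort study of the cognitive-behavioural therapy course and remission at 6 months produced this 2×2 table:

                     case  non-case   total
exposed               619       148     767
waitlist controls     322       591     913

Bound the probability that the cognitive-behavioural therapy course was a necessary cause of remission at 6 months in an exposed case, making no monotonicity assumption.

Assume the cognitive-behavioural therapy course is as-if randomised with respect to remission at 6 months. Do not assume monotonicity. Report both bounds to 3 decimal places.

0.563 ≤ PN ≤ 0.802

p₁ = P(outcome | exposed) = 619/767 = 0.80704
p₀ = P(outcome | unexposed) = 322/913 = 0.35268
Under exogeneity alone the bounds on PN are max{0,(p₁−p₀)/p₁} ≤ PN ≤ min{1,(1−p₀)/p₁}.
  lower = (p₁ − p₀)/p₁ = 0.45436 / 0.80704 ≈ 0.5630
  upper = min{1, (1 − p₀)/p₁} = 0.64732 / 0.80704 ≈ 0.8021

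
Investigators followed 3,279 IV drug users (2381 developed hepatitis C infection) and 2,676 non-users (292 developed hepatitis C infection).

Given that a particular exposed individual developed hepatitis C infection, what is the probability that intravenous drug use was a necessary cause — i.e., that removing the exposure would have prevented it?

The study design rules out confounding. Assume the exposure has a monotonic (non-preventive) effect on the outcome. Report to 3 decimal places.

PN ≈ 0.850

p₁ = P(outcome | exposed) = 2381/3279 = 0.72614
p₀ = P(outcome | unexposed) = 292/2676 = 0.10912
Under exogeneity and monotonicity, PN = (p₁ − p₀) / p₁.
PN = (0.72614 − 0.10912) / 0.72614 = 0.61702 / 0.72614 ≈ 0.8497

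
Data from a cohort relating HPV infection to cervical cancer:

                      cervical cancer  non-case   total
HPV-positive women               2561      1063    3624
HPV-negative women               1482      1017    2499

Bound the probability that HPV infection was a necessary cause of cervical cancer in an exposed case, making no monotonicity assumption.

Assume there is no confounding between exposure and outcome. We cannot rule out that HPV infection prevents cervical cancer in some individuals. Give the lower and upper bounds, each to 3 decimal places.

p₁ = P(outcome | exposed) = 2561/3624 = 0.70668
p₀ = P(outcome | unexposed) = 1482/2499 = 0.59304
Under exogeneity alone the bounds on PN are max{0,(p₁−p₀)/p₁} ≤ PN ≤ min{1,(1−p₀)/p₁}.
  lower = (p₁ − p₀)/p₁ = 0.11364 / 0.70668 ≈ 0.1608
  upper = min{1, (1 − p₀)/p₁} = 0.40696 / 0.70668 ≈ 0.5759

0.161 ≤ PN ≤ 0.576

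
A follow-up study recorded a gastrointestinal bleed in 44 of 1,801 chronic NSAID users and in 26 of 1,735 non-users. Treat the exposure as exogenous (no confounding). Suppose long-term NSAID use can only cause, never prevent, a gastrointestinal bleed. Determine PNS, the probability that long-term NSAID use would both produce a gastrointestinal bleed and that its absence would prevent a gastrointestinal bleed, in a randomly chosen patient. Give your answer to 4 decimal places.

PNS ≈ 0.0094

p₁ = P(outcome | exposed) = 44/1801 = 0.024431
p₀ = P(outcome | unexposed) = 26/1735 = 0.014986
Under exogeneity and monotonicity, PNS = p₁ − p₀.
PNS = 0.024431 − 0.014986 = 0.0094453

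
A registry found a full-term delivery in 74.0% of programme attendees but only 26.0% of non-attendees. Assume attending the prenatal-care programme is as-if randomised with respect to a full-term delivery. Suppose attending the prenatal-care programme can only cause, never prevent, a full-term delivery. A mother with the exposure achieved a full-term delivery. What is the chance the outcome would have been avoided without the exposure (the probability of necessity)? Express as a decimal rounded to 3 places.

p₁ = 0.74, p₀ = 0.26.
Under exogeneity and monotonicity, PN = (p₁ − p₀) / p₁.
PN = (0.74 − 0.26) / 0.74 = 0.48 / 0.74 ≈ 0.6486

PN ≈ 0.649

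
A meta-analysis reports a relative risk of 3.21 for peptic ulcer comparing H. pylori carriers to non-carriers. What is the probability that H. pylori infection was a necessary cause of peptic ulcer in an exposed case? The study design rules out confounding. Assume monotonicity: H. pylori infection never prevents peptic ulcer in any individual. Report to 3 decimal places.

Under exogeneity and monotonicity, PN = (RR − 1) / RR = 1 − 1/RR.
PN = (3.21 − 1) / 3.21 = 2.21 / 3.21 ≈ 0.6885

PN ≈ 0.688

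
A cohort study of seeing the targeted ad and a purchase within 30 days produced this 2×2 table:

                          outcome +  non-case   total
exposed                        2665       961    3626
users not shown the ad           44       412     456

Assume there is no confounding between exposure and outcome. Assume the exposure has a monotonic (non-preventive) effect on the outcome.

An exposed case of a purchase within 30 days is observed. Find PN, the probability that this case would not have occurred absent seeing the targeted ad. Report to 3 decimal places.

PN ≈ 0.869

p₁ = P(outcome | exposed) = 2665/3626 = 0.73497
p₀ = P(outcome | unexposed) = 44/456 = 0.096491
Under exogeneity and monotonicity, PN = (p₁ − p₀) / p₁.
PN = (0.73497 − 0.096491) / 0.73497 = 0.63848 / 0.73497 ≈ 0.8687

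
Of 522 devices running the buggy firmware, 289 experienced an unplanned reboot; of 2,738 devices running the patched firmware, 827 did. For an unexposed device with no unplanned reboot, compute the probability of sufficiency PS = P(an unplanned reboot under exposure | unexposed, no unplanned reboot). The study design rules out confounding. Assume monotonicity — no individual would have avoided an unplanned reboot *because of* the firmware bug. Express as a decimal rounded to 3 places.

p₁ = P(outcome | exposed) = 289/522 = 0.55364
p₀ = P(outcome | unexposed) = 827/2738 = 0.30205
Under exogeneity and monotonicity, PS = (p₁ − p₀) / (1 − p₀).
PS = (0.55364 − 0.30205) / (1 − 0.30205) = 0.25159 / 0.69795 ≈ 0.3605

PS ≈ 0.360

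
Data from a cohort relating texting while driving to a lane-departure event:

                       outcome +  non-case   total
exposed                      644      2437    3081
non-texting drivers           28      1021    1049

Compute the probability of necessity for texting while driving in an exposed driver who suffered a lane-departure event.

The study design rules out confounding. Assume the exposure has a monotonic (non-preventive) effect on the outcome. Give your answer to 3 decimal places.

PN ≈ 0.872

p₁ = P(outcome | exposed) = 644/3081 = 0.20902
p₀ = P(outcome | unexposed) = 28/1049 = 0.026692
Under exogeneity and monotonicity, PN = (p₁ − p₀) / p₁.
PN = (0.20902 − 0.026692) / 0.20902 = 0.18233 / 0.20902 ≈ 0.8723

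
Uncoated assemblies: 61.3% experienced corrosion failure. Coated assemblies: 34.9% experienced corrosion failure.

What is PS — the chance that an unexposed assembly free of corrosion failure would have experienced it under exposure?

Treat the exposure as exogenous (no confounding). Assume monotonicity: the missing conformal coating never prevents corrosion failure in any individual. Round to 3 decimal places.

PS ≈ 0.406

p₁ = 0.613, p₀ = 0.349.
Under exogeneity and monotonicity, PS = (p₁ − p₀) / (1 − p₀).
PS = (0.613 − 0.349) / (1 − 0.349) = 0.264 / 0.651 ≈ 0.4055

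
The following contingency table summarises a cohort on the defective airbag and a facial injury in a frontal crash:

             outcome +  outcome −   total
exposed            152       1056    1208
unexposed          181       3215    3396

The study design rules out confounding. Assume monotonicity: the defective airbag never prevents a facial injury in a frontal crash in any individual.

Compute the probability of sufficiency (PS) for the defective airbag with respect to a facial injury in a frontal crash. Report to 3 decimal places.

p₁ = P(outcome | exposed) = 152/1208 = 0.12583
p₀ = P(outcome | unexposed) = 181/3396 = 0.053298
Under exogeneity and monotonicity, PS = (p₁ − p₀)/(1 − p₀).
PS = (0.12583 − 0.053298) / 0.9467 ≈ 0.0766

PS ≈ 0.077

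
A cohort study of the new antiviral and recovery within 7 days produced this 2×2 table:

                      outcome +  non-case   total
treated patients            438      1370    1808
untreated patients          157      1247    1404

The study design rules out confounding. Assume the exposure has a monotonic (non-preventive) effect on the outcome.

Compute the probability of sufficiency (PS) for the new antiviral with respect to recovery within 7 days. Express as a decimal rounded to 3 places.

p₁ = P(outcome | exposed) = 438/1808 = 0.24226
p₀ = P(outcome | unexposed) = 157/1404 = 0.11182
Under exogeneity and monotonicity, PS = (p₁ − p₀)/(1 − p₀).
PS = (0.24226 − 0.11182) / 0.88818 ≈ 0.1469

PS ≈ 0.147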